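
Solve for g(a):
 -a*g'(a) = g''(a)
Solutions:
 g(a) = C1 + C2*erf(sqrt(2)*a/2)


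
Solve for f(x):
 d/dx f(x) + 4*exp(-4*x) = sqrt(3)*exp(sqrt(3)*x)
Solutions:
 f(x) = C1 + exp(sqrt(3)*x) + exp(-4*x)


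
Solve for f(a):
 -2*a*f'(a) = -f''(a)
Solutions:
 f(a) = C1 + C2*erfi(a)


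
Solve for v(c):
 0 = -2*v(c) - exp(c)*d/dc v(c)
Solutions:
 v(c) = C1*exp(2*exp(-c))


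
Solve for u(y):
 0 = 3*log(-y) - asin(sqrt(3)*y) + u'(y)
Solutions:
 u(y) = C1 - 3*y*log(-y) + y*asin(sqrt(3)*y) + 3*y + sqrt(3)*sqrt(1 - 3*y^2)/3


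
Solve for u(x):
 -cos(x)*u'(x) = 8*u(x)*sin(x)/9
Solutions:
 u(x) = C1*cos(x)^(8/9)


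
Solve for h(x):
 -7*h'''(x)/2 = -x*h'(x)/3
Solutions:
 h(x) = C1 + Integral(C2*airyai(2^(1/3)*21^(2/3)*x/21) + C3*airybi(2^(1/3)*21^(2/3)*x/21), x)


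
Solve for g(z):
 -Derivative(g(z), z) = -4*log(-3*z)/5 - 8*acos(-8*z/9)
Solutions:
 g(z) = C1 + 4*z*log(-z)/5 + 8*z*acos(-8*z/9) - 4*z/5 + 4*z*log(3)/5 + sqrt(81 - 64*z^2)


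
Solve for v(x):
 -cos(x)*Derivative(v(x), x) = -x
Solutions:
 v(x) = C1 + Integral(x/cos(x), x)


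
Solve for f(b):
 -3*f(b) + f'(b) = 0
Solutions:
 f(b) = C1*exp(3*b)


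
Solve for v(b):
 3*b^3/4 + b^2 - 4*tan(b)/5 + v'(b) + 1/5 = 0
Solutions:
 v(b) = C1 - 3*b^4/16 - b^3/3 - b/5 - 4*log(cos(b))/5


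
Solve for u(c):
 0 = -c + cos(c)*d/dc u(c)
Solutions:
 u(c) = C1 + Integral(c/cos(c), c)


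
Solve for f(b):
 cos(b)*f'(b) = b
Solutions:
 f(b) = C1 + Integral(b/cos(b), b)


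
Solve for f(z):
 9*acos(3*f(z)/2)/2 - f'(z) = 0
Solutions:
 Integral(1/acos(3*_y/2), (_y, f(z))) = C1 + 9*z/2


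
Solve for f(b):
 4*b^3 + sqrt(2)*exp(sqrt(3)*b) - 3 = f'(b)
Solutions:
 f(b) = C1 + b^4 - 3*b + sqrt(6)*exp(sqrt(3)*b)/3


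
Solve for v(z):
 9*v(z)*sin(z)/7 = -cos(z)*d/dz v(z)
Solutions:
 v(z) = C1*cos(z)^(9/7)


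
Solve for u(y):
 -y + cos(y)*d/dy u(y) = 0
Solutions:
 u(y) = C1 + Integral(y/cos(y), y)


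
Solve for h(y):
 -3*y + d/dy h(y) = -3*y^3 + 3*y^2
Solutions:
 h(y) = C1 - 3*y^4/4 + y^3 + 3*y^2/2


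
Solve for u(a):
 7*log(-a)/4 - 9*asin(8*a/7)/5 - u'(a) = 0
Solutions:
 u(a) = C1 + 7*a*log(-a)/4 - 9*a*asin(8*a/7)/5 - 7*a/4 - 9*sqrt(49 - 64*a^2)/40


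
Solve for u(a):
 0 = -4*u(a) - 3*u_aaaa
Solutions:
 u(a) = (C1*sin(3^(3/4)*a/3) + C2*cos(3^(3/4)*a/3))*exp(-3^(3/4)*a/3) + (C3*sin(3^(3/4)*a/3) + C4*cos(3^(3/4)*a/3))*exp(3^(3/4)*a/3)


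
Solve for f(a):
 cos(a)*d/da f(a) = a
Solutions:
 f(a) = C1 + Integral(a/cos(a), a)


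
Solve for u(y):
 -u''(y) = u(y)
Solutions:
 u(y) = C1*sin(y) + C2*cos(y)


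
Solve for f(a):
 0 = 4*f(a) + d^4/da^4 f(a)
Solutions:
 f(a) = (C1*sin(a) + C2*cos(a))*exp(-a) + (C3*sin(a) + C4*cos(a))*exp(a)


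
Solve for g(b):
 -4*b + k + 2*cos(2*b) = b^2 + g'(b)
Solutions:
 g(b) = C1 - b^3/3 - 2*b^2 + b*k + sin(2*b)


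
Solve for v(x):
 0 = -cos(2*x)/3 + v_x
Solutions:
 v(x) = C1 + sin(2*x)/6


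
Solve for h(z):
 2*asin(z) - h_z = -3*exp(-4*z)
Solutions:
 h(z) = C1 + 2*z*asin(z) + 2*sqrt(1 - z^2) - 3*exp(-4*z)/4


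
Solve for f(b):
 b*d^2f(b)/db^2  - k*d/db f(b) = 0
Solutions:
 f(b) = C1 + b^(re(k) + 1)*(C2*sin(log(b)*Abs(im(k))) + C3*cos(log(b)*im(k)))


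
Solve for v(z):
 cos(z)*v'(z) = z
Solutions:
 v(z) = C1 + Integral(z/cos(z), z)


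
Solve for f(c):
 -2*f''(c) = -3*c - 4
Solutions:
 f(c) = C1 + C2*c + c^3/4 + c^2


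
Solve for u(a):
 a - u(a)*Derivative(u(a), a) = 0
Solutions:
 u(a) = -sqrt(C1 + a^2)
 u(a) = sqrt(C1 + a^2)


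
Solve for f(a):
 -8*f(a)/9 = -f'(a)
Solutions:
 f(a) = C1*exp(8*a/9)


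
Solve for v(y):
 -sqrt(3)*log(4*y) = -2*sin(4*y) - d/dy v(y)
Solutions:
 v(y) = C1 + sqrt(3)*y*(log(y) - 1) + 2*sqrt(3)*y*log(2) + cos(4*y)/2


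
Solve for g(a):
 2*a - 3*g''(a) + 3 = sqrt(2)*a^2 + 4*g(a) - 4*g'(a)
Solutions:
 g(a) = -sqrt(2)*a^2/4 - sqrt(2)*a/2 + a/2 + (C1*sin(2*sqrt(2)*a/3) + C2*cos(2*sqrt(2)*a/3))*exp(2*a/3) - sqrt(2)/8 + 5/4


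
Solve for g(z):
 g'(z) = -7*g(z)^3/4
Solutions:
 g(z) = -sqrt(2)*sqrt(-1/(C1 - 7*z))
 g(z) = sqrt(2)*sqrt(-1/(C1 - 7*z))


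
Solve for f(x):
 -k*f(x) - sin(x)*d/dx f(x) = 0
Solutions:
 f(x) = C1*exp(k*(-log(cos(x) - 1) + log(cos(x) + 1))/2)


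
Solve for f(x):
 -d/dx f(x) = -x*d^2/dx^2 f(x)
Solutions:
 f(x) = C1 + C2*x^2


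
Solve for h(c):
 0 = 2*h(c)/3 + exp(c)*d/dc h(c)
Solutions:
 h(c) = C1*exp(2*exp(-c)/3)


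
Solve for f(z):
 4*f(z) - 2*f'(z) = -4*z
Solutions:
 f(z) = C1*exp(2*z) - z - 1/2


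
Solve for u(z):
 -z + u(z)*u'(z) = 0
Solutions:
 u(z) = -sqrt(C1 + z^2)
 u(z) = sqrt(C1 + z^2)


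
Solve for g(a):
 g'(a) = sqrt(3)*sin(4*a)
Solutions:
 g(a) = C1 - sqrt(3)*cos(4*a)/4


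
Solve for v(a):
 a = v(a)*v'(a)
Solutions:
 v(a) = -sqrt(C1 + a^2)
 v(a) = sqrt(C1 + a^2)


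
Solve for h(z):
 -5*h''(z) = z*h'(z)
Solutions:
 h(z) = C1 + C2*erf(sqrt(10)*z/10)


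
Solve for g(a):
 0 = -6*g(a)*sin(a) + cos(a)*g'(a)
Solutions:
 g(a) = C1/cos(a)^6


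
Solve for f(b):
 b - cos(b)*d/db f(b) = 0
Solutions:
 f(b) = C1 + Integral(b/cos(b), b)


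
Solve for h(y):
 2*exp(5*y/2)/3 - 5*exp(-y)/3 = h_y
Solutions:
 h(y) = C1 + 4*exp(5*y/2)/15 + 5*exp(-y)/3


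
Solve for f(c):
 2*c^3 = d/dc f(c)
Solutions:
 f(c) = C1 + c^4/2


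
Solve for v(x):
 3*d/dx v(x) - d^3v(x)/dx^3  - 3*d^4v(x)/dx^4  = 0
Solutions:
 v(x) = C1 + C2*exp(-x*(2*2^(1/3)/(135*sqrt(29) + 727)^(1/3) + 4 + 2^(2/3)*(135*sqrt(29) + 727)^(1/3))/36)*sin(2^(1/3)*sqrt(3)*x*(-2^(1/3)*(135*sqrt(29) + 727)^(1/3) + 2/(135*sqrt(29) + 727)^(1/3))/36) + C3*exp(-x*(2*2^(1/3)/(135*sqrt(29) + 727)^(1/3) + 4 + 2^(2/3)*(135*sqrt(29) + 727)^(1/3))/36)*cos(2^(1/3)*sqrt(3)*x*(-2^(1/3)*(135*sqrt(29) + 727)^(1/3) + 2/(135*sqrt(29) + 727)^(1/3))/36) + C4*exp(x*(-2 + 2*2^(1/3)/(135*sqrt(29) + 727)^(1/3) + 2^(2/3)*(135*sqrt(29) + 727)^(1/3))/18)


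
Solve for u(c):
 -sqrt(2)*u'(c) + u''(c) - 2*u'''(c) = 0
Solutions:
 u(c) = C1 + (C2*sin(c*sqrt(-1 + 8*sqrt(2))/4) + C3*cos(c*sqrt(-1 + 8*sqrt(2))/4))*exp(c/4)


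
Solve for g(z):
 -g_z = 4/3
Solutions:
 g(z) = C1 - 4*z/3


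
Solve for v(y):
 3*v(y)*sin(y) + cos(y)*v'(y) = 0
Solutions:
 v(y) = C1*cos(y)^3


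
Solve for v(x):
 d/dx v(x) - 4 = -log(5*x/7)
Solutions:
 v(x) = C1 - x*log(x) + x*log(7/5) + 5*x


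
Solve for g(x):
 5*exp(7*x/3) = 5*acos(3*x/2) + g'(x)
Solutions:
 g(x) = C1 - 5*x*acos(3*x/2) + 5*sqrt(4 - 9*x^2)/3 + 15*exp(7*x/3)/7


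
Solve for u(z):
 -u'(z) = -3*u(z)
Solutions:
 u(z) = C1*exp(3*z)


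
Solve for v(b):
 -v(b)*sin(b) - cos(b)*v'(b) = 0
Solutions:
 v(b) = C1*cos(b)


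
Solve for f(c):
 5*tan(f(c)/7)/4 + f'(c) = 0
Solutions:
 f(c) = -7*asin(C1*exp(-5*c/28)) + 7*pi
 f(c) = 7*asin(C1*exp(-5*c/28))


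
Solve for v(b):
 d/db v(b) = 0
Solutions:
 v(b) = C1


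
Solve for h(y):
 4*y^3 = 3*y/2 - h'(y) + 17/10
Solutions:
 h(y) = C1 - y^4 + 3*y^2/4 + 17*y/10


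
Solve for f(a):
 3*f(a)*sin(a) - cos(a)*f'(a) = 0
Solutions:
 f(a) = C1/cos(a)^3


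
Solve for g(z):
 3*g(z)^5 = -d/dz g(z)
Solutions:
 g(z) = -I*(1/(C1 + 12*z))^(1/4)
 g(z) = I*(1/(C1 + 12*z))^(1/4)
 g(z) = -(1/(C1 + 12*z))^(1/4)
 g(z) = (1/(C1 + 12*z))^(1/4)


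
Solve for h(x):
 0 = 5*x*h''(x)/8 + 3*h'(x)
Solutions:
 h(x) = C1 + C2/x^(19/5)


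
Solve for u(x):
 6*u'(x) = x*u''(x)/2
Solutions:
 u(x) = C1 + C2*x^13


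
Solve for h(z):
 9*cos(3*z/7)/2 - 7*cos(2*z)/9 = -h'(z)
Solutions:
 h(z) = C1 - 21*sin(3*z/7)/2 + 7*sin(2*z)/18


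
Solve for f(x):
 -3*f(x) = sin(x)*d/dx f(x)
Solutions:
 f(x) = C1*(cos(x) + 1)^(3/2)/(cos(x) - 1)^(3/2)


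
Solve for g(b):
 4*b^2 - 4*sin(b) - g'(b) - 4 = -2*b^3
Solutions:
 g(b) = C1 + b^4/2 + 4*b^3/3 - 4*b + 4*cos(b)


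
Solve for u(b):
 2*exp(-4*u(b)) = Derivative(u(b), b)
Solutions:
 u(b) = log(-I*(C1 + 8*b)^(1/4))
 u(b) = log(I*(C1 + 8*b)^(1/4))
 u(b) = log(-(C1 + 8*b)^(1/4))
 u(b) = log(C1 + 8*b)/4


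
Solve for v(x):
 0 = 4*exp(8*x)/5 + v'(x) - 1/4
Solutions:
 v(x) = C1 + x/4 - exp(8*x)/10


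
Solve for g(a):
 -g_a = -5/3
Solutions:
 g(a) = C1 + 5*a/3


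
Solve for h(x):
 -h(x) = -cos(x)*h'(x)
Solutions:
 h(x) = C1*sqrt(sin(x) + 1)/sqrt(sin(x) - 1)


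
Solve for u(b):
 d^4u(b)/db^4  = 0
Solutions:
 u(b) = C1 + C2*b + C3*b^2 + C4*b^3


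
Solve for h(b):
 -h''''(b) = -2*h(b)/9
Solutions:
 h(b) = C1*exp(-2^(1/4)*sqrt(3)*b/3) + C2*exp(2^(1/4)*sqrt(3)*b/3) + C3*sin(2^(1/4)*sqrt(3)*b/3) + C4*cos(2^(1/4)*sqrt(3)*b/3)


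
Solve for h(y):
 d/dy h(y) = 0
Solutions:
 h(y) = C1


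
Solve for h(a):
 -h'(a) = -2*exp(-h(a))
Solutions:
 h(a) = log(C1 + 2*a)


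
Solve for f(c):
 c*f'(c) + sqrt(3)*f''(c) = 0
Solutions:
 f(c) = C1 + C2*erf(sqrt(2)*3^(3/4)*c/6)


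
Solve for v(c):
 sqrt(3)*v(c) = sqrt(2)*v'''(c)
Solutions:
 v(c) = C3*exp(2^(5/6)*3^(1/6)*c/2) + (C1*sin(2^(5/6)*3^(2/3)*c/4) + C2*cos(2^(5/6)*3^(2/3)*c/4))*exp(-2^(5/6)*3^(1/6)*c/4)


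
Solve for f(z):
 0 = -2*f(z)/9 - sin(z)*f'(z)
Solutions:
 f(z) = C1*(cos(z) + 1)^(1/9)/(cos(z) - 1)^(1/9)


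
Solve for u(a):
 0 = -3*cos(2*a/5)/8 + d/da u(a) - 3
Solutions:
 u(a) = C1 + 3*a + 15*sin(2*a/5)/16


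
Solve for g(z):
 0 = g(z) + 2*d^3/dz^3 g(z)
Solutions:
 g(z) = C3*exp(-2^(2/3)*z/2) + (C1*sin(2^(2/3)*sqrt(3)*z/4) + C2*cos(2^(2/3)*sqrt(3)*z/4))*exp(2^(2/3)*z/4)


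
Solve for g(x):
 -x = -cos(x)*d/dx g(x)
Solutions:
 g(x) = C1 + Integral(x/cos(x), x)


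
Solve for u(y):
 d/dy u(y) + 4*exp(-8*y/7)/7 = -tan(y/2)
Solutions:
 u(y) = C1 - log(tan(y/2)^2 + 1) + exp(-8*y/7)/2


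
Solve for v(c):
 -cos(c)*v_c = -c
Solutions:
 v(c) = C1 + Integral(c/cos(c), c)


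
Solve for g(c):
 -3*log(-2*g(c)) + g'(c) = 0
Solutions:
 -Integral(1/(log(-_y) + log(2)), (_y, g(c)))/3 = C1 - c


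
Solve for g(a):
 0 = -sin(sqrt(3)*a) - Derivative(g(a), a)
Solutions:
 g(a) = C1 + sqrt(3)*cos(sqrt(3)*a)/3


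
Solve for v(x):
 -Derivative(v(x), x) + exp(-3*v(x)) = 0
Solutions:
 v(x) = log(C1 + 3*x)/3
 v(x) = log((-3^(1/3) - 3^(5/6)*I)*(C1 + x)^(1/3)/2)
 v(x) = log((-3^(1/3) + 3^(5/6)*I)*(C1 + x)^(1/3)/2)


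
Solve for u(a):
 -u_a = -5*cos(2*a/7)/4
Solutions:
 u(a) = C1 + 35*sin(2*a/7)/8


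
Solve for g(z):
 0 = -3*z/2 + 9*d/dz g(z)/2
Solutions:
 g(z) = C1 + z^2/6


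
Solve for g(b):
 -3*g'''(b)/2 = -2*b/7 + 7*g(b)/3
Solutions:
 g(b) = C3*exp(-42^(1/3)*b/3) + 6*b/49 + (C1*sin(14^(1/3)*3^(5/6)*b/6) + C2*cos(14^(1/3)*3^(5/6)*b/6))*exp(42^(1/3)*b/6)


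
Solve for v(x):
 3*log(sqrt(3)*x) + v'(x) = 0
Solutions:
 v(x) = C1 - 3*x*log(x) - 3*x*log(3)/2 + 3*x


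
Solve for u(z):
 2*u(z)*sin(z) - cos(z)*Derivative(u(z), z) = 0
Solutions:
 u(z) = C1/cos(z)^2


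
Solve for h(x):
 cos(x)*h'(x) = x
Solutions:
 h(x) = C1 + Integral(x/cos(x), x)


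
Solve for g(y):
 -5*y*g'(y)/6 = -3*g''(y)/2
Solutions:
 g(y) = C1 + C2*erfi(sqrt(10)*y/6)


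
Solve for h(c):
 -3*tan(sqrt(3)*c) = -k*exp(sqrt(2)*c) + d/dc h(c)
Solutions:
 h(c) = C1 + sqrt(2)*k*exp(sqrt(2)*c)/2 + sqrt(3)*log(cos(sqrt(3)*c))


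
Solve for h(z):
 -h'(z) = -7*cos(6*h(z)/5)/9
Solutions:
 -7*z/9 - 5*log(sin(6*h(z)/5) - 1)/12 + 5*log(sin(6*h(z)/5) + 1)/12 = C1


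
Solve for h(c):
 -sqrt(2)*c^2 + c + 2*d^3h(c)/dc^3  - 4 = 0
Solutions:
 h(c) = C1 + C2*c + C3*c^2 + sqrt(2)*c^5/120 - c^4/48 + c^3/3


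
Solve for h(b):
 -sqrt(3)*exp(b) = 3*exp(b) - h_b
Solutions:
 h(b) = C1 + sqrt(3)*exp(b) + 3*exp(b)


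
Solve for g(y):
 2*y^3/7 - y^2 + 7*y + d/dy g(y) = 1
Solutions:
 g(y) = C1 - y^4/14 + y^3/3 - 7*y^2/2 + y


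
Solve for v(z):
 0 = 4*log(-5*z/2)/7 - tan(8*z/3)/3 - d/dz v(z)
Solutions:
 v(z) = C1 + 4*z*log(-z)/7 - 4*z/7 - 4*z*log(2)/7 + 4*z*log(5)/7 + log(cos(8*z/3))/8


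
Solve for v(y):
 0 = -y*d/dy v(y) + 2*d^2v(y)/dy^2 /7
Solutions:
 v(y) = C1 + C2*erfi(sqrt(7)*y/2)


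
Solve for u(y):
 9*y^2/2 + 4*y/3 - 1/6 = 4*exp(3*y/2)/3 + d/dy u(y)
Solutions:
 u(y) = C1 + 3*y^3/2 + 2*y^2/3 - y/6 - 8*exp(3*y/2)/9


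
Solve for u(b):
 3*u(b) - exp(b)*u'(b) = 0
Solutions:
 u(b) = C1*exp(-3*exp(-b))


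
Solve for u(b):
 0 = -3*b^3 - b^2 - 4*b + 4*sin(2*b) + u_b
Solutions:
 u(b) = C1 + 3*b^4/4 + b^3/3 + 2*b^2 + 2*cos(2*b)


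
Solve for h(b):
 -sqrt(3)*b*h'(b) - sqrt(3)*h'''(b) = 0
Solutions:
 h(b) = C1 + Integral(C2*airyai(-b) + C3*airybi(-b), b)


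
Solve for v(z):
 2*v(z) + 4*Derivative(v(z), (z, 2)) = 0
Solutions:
 v(z) = C1*sin(sqrt(2)*z/2) + C2*cos(sqrt(2)*z/2)


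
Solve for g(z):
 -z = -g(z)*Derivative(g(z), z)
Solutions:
 g(z) = -sqrt(C1 + z^2)
 g(z) = sqrt(C1 + z^2)


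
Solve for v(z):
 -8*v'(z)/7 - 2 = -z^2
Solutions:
 v(z) = C1 + 7*z^3/24 - 7*z/4


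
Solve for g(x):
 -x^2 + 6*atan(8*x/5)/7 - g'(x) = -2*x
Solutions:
 g(x) = C1 - x^3/3 + x^2 + 6*x*atan(8*x/5)/7 - 15*log(64*x^2 + 25)/56


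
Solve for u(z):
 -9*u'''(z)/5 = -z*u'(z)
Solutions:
 u(z) = C1 + Integral(C2*airyai(15^(1/3)*z/3) + C3*airybi(15^(1/3)*z/3), z)


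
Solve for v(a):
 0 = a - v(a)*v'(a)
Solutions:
 v(a) = -sqrt(C1 + a^2)
 v(a) = sqrt(C1 + a^2)


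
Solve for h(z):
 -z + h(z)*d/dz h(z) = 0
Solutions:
 h(z) = -sqrt(C1 + z^2)
 h(z) = sqrt(C1 + z^2)


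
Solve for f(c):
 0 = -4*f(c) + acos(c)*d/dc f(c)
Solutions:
 f(c) = C1*exp(4*Integral(1/acos(c), c))


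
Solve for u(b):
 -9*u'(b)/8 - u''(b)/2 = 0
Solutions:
 u(b) = C1 + C2*exp(-9*b/4)


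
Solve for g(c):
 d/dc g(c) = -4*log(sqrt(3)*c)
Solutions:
 g(c) = C1 - 4*c*log(c) - c*log(9) + 4*c


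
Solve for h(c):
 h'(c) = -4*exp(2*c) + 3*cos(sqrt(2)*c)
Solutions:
 h(c) = C1 - 2*exp(2*c) + 3*sqrt(2)*sin(sqrt(2)*c)/2


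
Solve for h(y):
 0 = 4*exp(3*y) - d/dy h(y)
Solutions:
 h(y) = C1 + 4*exp(3*y)/3


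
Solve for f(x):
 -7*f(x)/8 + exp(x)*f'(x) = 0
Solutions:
 f(x) = C1*exp(-7*exp(-x)/8)


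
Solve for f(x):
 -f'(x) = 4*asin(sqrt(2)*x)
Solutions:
 f(x) = C1 - 4*x*asin(sqrt(2)*x) - 2*sqrt(2)*sqrt(1 - 2*x^2)


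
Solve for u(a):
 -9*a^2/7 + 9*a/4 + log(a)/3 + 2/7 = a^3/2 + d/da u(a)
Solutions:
 u(a) = C1 - a^4/8 - 3*a^3/7 + 9*a^2/8 + a*log(a)/3 - a/21


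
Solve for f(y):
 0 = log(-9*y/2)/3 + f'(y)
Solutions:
 f(y) = C1 - y*log(-y)/3 + y*(-2*log(3) + log(2) + 1)/3


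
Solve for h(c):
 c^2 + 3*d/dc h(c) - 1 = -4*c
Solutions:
 h(c) = C1 - c^3/9 - 2*c^2/3 + c/3


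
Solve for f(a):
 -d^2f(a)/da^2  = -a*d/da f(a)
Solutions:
 f(a) = C1 + C2*erfi(sqrt(2)*a/2)


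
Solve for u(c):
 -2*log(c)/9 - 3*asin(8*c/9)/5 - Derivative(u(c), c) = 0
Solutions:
 u(c) = C1 - 2*c*log(c)/9 - 3*c*asin(8*c/9)/5 + 2*c/9 - 3*sqrt(81 - 64*c^2)/40


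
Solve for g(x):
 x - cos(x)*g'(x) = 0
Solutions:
 g(x) = C1 + Integral(x/cos(x), x)


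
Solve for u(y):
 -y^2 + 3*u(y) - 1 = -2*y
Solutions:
 u(y) = y^2/3 - 2*y/3 + 1/3


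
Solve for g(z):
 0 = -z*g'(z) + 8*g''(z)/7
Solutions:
 g(z) = C1 + C2*erfi(sqrt(7)*z/4)


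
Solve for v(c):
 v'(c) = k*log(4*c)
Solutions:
 v(c) = C1 + c*k*log(c) - c*k + c*k*log(4)


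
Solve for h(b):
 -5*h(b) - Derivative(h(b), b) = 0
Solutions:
 h(b) = C1*exp(-5*b)


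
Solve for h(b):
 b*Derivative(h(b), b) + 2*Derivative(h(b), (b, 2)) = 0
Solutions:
 h(b) = C1 + C2*erf(b/2)


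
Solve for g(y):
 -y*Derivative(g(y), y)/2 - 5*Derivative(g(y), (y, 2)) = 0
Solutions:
 g(y) = C1 + C2*erf(sqrt(5)*y/10)


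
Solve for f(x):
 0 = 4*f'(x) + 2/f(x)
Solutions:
 f(x) = -sqrt(C1 - x)
 f(x) = sqrt(C1 - x)


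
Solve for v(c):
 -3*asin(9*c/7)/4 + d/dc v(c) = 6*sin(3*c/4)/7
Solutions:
 v(c) = C1 + 3*c*asin(9*c/7)/4 + sqrt(49 - 81*c^2)/12 - 8*cos(3*c/4)/7


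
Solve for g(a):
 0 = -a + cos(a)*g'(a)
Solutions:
 g(a) = C1 + Integral(a/cos(a), a)


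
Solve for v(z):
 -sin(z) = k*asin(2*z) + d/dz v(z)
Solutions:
 v(z) = C1 - k*(z*asin(2*z) + sqrt(1 - 4*z^2)/2) + cos(z)


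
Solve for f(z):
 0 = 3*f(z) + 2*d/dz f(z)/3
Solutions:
 f(z) = C1*exp(-9*z/2)


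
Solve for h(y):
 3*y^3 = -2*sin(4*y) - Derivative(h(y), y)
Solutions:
 h(y) = C1 - 3*y^4/4 + cos(4*y)/2


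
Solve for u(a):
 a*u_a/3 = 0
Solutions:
 u(a) = C1


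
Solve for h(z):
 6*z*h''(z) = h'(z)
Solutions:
 h(z) = C1 + C2*z^(7/6)


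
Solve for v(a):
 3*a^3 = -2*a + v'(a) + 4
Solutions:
 v(a) = C1 + 3*a^4/4 + a^2 - 4*a


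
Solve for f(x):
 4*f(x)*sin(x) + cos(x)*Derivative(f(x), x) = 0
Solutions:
 f(x) = C1*cos(x)^4


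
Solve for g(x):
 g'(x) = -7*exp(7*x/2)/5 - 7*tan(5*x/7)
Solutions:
 g(x) = C1 - 2*exp(7*x/2)/5 + 49*log(cos(5*x/7))/5


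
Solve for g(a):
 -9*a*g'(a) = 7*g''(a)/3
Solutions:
 g(a) = C1 + C2*erf(3*sqrt(42)*a/14)


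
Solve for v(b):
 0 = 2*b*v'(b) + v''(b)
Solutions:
 v(b) = C1 + C2*erf(b)


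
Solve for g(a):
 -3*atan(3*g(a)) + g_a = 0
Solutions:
 Integral(1/atan(3*_y), (_y, g(a))) = C1 + 3*a


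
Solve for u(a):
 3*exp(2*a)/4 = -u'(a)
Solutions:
 u(a) = C1 - 3*exp(2*a)/8


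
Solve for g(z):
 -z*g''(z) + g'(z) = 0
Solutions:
 g(z) = C1 + C2*z^2


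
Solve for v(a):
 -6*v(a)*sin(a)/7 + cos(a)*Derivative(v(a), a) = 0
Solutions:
 v(a) = C1/cos(a)^(6/7)


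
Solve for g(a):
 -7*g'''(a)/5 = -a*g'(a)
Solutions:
 g(a) = C1 + Integral(C2*airyai(5^(1/3)*7^(2/3)*a/7) + C3*airybi(5^(1/3)*7^(2/3)*a/7), a)


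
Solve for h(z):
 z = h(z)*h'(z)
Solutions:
 h(z) = -sqrt(C1 + z^2)
 h(z) = sqrt(C1 + z^2)


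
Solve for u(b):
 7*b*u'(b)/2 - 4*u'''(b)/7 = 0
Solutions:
 u(b) = C1 + Integral(C2*airyai(7^(2/3)*b/2) + C3*airybi(7^(2/3)*b/2), b)


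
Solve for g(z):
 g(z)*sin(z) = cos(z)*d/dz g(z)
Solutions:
 g(z) = C1/cos(z)


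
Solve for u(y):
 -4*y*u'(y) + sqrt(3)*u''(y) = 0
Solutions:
 u(y) = C1 + C2*erfi(sqrt(2)*3^(3/4)*y/3)


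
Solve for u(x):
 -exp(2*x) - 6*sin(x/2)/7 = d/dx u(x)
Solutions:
 u(x) = C1 - exp(2*x)/2 + 12*cos(x/2)/7


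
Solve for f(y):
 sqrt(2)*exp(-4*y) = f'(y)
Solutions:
 f(y) = C1 - sqrt(2)*exp(-4*y)/4


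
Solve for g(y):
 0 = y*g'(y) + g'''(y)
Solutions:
 g(y) = C1 + Integral(C2*airyai(-y) + C3*airybi(-y), y)


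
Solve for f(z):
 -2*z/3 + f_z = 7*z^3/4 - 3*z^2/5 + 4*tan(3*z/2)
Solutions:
 f(z) = C1 + 7*z^4/16 - z^3/5 + z^2/3 - 8*log(cos(3*z/2))/3


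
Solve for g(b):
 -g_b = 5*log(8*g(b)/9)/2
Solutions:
 2*Integral(1/(log(_y) - 2*log(3) + 3*log(2)), (_y, g(b)))/5 = C1 - b


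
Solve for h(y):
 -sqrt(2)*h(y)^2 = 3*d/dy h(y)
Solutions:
 h(y) = 3/(C1 + sqrt(2)*y)


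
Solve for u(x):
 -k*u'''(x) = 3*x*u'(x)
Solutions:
 u(x) = C1 + Integral(C2*airyai(3^(1/3)*x*(-1/k)^(1/3)) + C3*airybi(3^(1/3)*x*(-1/k)^(1/3)), x)


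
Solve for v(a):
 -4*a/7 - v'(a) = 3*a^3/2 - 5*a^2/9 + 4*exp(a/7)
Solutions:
 v(a) = C1 - 3*a^4/8 + 5*a^3/27 - 2*a^2/7 - 28*exp(a/7)


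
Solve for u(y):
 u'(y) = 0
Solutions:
 u(y) = C1


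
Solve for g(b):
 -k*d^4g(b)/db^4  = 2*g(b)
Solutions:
 g(b) = C1*exp(-2^(1/4)*b*(-1/k)^(1/4)) + C2*exp(2^(1/4)*b*(-1/k)^(1/4)) + C3*exp(-2^(1/4)*I*b*(-1/k)^(1/4)) + C4*exp(2^(1/4)*I*b*(-1/k)^(1/4))


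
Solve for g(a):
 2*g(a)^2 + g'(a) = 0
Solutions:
 g(a) = 1/(C1 + 2*a)


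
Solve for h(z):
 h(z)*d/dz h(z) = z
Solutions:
 h(z) = -sqrt(C1 + z^2)
 h(z) = sqrt(C1 + z^2)


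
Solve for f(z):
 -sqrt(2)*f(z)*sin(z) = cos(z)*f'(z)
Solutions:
 f(z) = C1*cos(z)^(sqrt(2))


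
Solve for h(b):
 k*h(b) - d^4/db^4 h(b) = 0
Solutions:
 h(b) = C1*exp(-b*k^(1/4)) + C2*exp(b*k^(1/4)) + C3*exp(-I*b*k^(1/4)) + C4*exp(I*b*k^(1/4))


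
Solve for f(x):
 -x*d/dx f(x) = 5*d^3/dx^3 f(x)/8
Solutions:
 f(x) = C1 + Integral(C2*airyai(-2*5^(2/3)*x/5) + C3*airybi(-2*5^(2/3)*x/5), x)


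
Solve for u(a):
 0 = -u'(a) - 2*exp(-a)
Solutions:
 u(a) = C1 + 2*exp(-a)


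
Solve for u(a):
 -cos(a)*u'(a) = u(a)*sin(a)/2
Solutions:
 u(a) = C1*sqrt(cos(a))


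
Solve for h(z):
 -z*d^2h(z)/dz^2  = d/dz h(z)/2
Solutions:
 h(z) = C1 + C2*sqrt(z)


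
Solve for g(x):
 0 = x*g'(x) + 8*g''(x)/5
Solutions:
 g(x) = C1 + C2*erf(sqrt(5)*x/4)


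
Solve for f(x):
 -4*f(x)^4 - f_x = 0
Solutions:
 f(x) = (-3^(2/3) - 3*3^(1/6)*I)*(1/(C1 + 4*x))^(1/3)/6
 f(x) = (-3^(2/3) + 3*3^(1/6)*I)*(1/(C1 + 4*x))^(1/3)/6
 f(x) = (1/(C1 + 12*x))^(1/3)


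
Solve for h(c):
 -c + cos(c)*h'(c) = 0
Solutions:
 h(c) = C1 + Integral(c/cos(c), c)


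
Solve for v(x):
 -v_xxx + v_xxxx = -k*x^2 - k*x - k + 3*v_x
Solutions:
 v(x) = C1 + C2*exp(x*(-2^(2/3)*(9*sqrt(85) + 83)^(1/3) - 2*2^(1/3)/(9*sqrt(85) + 83)^(1/3) + 4)/12)*sin(2^(1/3)*sqrt(3)*x*(-2^(1/3)*(9*sqrt(85) + 83)^(1/3) + 2/(9*sqrt(85) + 83)^(1/3))/12) + C3*exp(x*(-2^(2/3)*(9*sqrt(85) + 83)^(1/3) - 2*2^(1/3)/(9*sqrt(85) + 83)^(1/3) + 4)/12)*cos(2^(1/3)*sqrt(3)*x*(-2^(1/3)*(9*sqrt(85) + 83)^(1/3) + 2/(9*sqrt(85) + 83)^(1/3))/12) + C4*exp(x*(2*2^(1/3)/(9*sqrt(85) + 83)^(1/3) + 2 + 2^(2/3)*(9*sqrt(85) + 83)^(1/3))/6) + k*x^3/9 + k*x^2/6 + k*x/9


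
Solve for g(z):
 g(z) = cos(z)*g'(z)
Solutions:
 g(z) = C1*sqrt(sin(z) + 1)/sqrt(sin(z) - 1)


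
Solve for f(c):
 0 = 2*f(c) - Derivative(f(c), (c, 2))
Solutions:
 f(c) = C1*exp(-sqrt(2)*c) + C2*exp(sqrt(2)*c)


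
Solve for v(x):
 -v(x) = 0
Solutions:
 v(x) = 0


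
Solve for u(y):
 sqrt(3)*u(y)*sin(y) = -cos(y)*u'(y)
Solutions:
 u(y) = C1*cos(y)^(sqrt(3))


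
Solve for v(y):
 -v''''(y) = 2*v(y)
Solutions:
 v(y) = (C1*sin(2^(3/4)*y/2) + C2*cos(2^(3/4)*y/2))*exp(-2^(3/4)*y/2) + (C3*sin(2^(3/4)*y/2) + C4*cos(2^(3/4)*y/2))*exp(2^(3/4)*y/2)


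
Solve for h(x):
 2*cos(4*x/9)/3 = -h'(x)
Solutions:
 h(x) = C1 - 3*sin(4*x/9)/2


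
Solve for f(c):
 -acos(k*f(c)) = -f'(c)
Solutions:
 Integral(1/acos(_y*k), (_y, f(c))) = C1 + c


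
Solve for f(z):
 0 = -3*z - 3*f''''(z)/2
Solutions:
 f(z) = C1 + C2*z + C3*z^2 + C4*z^3 - z^5/60


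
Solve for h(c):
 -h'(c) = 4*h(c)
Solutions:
 h(c) = C1*exp(-4*c)


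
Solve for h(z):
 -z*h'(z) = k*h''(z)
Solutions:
 h(z) = C1 + C2*sqrt(k)*erf(sqrt(2)*z*sqrt(1/k)/2)


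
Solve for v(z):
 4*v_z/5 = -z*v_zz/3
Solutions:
 v(z) = C1 + C2/z^(7/5)


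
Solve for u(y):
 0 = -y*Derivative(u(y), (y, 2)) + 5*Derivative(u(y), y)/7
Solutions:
 u(y) = C1 + C2*y^(12/7)


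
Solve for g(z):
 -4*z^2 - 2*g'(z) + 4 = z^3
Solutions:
 g(z) = C1 - z^4/8 - 2*z^3/3 + 2*z


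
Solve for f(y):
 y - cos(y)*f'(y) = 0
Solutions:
 f(y) = C1 + Integral(y/cos(y), y)


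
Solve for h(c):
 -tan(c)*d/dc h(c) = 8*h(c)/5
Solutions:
 h(c) = C1/sin(c)^(8/5)


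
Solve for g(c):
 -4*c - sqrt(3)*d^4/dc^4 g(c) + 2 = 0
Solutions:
 g(c) = C1 + C2*c + C3*c^2 + C4*c^3 - sqrt(3)*c^5/90 + sqrt(3)*c^4/36


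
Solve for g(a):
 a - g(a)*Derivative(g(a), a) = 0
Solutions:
 g(a) = -sqrt(C1 + a^2)
 g(a) = sqrt(C1 + a^2)


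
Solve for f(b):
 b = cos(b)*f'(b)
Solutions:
 f(b) = C1 + Integral(b/cos(b), b)


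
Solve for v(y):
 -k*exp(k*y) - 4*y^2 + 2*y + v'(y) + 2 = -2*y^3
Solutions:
 v(y) = C1 - y^4/2 + 4*y^3/3 - y^2 - 2*y + exp(k*y)


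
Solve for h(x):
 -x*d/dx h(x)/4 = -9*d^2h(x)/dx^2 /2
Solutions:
 h(x) = C1 + C2*erfi(x/6)


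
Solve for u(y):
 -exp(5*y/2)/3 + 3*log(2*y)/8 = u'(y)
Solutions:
 u(y) = C1 + 3*y*log(y)/8 + 3*y*(-1 + log(2))/8 - 2*exp(5*y/2)/15


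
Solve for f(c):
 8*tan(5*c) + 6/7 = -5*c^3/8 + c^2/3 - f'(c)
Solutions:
 f(c) = C1 - 5*c^4/32 + c^3/9 - 6*c/7 + 8*log(cos(5*c))/5


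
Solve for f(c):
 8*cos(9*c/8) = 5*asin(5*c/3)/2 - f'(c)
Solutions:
 f(c) = C1 + 5*c*asin(5*c/3)/2 + sqrt(9 - 25*c^2)/2 - 64*sin(9*c/8)/9


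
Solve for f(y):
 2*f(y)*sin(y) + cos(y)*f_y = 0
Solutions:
 f(y) = C1*cos(y)^2


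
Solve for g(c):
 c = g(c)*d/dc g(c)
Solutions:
 g(c) = -sqrt(C1 + c^2)
 g(c) = sqrt(C1 + c^2)


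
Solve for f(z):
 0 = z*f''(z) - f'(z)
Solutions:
 f(z) = C1 + C2*z^2


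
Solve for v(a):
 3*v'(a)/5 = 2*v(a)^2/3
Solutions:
 v(a) = -9/(C1 + 10*a)


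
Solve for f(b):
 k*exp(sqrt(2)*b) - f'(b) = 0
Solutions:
 f(b) = C1 + sqrt(2)*k*exp(sqrt(2)*b)/2


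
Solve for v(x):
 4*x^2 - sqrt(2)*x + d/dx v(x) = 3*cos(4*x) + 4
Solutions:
 v(x) = C1 - 4*x^3/3 + sqrt(2)*x^2/2 + 4*x + 3*sin(4*x)/4


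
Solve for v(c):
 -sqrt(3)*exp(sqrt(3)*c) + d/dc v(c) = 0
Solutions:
 v(c) = C1 + exp(sqrt(3)*c)


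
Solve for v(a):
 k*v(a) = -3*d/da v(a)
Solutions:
 v(a) = C1*exp(-a*k/3)


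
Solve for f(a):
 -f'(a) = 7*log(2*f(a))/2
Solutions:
 2*Integral(1/(log(_y) + log(2)), (_y, f(a)))/7 = C1 - a


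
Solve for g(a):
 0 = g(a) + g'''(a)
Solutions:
 g(a) = C3*exp(-a) + (C1*sin(sqrt(3)*a/2) + C2*cos(sqrt(3)*a/2))*exp(a/2)


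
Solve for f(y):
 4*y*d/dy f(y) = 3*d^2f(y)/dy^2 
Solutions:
 f(y) = C1 + C2*erfi(sqrt(6)*y/3)


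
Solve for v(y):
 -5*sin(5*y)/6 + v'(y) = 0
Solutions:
 v(y) = C1 - cos(5*y)/6


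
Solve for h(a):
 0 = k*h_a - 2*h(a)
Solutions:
 h(a) = C1*exp(2*a/k)


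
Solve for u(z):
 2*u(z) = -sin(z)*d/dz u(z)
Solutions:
 u(z) = C1*(cos(z) + 1)/(cos(z) - 1)


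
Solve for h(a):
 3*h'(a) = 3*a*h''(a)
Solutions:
 h(a) = C1 + C2*a^2


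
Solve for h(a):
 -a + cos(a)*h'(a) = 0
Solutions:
 h(a) = C1 + Integral(a/cos(a), a)


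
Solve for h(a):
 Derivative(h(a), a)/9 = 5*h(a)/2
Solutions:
 h(a) = C1*exp(45*a/2)


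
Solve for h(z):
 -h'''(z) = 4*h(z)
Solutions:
 h(z) = C3*exp(-2^(2/3)*z) + (C1*sin(2^(2/3)*sqrt(3)*z/2) + C2*cos(2^(2/3)*sqrt(3)*z/2))*exp(2^(2/3)*z/2)


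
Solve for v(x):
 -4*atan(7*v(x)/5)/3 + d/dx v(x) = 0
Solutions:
 Integral(1/atan(7*_y/5), (_y, v(x))) = C1 + 4*x/3


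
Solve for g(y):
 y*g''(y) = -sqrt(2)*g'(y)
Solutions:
 g(y) = C1 + C2*y^(1 - sqrt(2))


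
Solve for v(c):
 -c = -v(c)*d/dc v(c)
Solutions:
 v(c) = -sqrt(C1 + c^2)
 v(c) = sqrt(C1 + c^2)


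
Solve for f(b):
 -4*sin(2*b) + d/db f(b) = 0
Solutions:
 f(b) = C1 - 2*cos(2*b)


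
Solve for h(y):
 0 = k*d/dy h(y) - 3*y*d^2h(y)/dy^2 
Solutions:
 h(y) = C1 + y^(re(k)/3 + 1)*(C2*sin(log(y)*Abs(im(k))/3) + C3*cos(log(y)*im(k)/3))


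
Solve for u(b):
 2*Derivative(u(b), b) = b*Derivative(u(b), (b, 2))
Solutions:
 u(b) = C1 + C2*b^3


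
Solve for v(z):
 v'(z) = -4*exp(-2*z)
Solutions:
 v(z) = C1 + 2*exp(-2*z)


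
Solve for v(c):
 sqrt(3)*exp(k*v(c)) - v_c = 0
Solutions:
 v(c) = Piecewise((log(-1/(C1*k + sqrt(3)*c*k))/k, Ne(k, 0)), (nan, True))
 v(c) = Piecewise((C1 + sqrt(3)*c, Eq(k, 0)), (nan, True))


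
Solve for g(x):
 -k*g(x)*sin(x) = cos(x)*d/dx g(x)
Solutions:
 g(x) = C1*exp(k*log(cos(x)))


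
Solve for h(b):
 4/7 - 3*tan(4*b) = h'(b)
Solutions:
 h(b) = C1 + 4*b/7 + 3*log(cos(4*b))/4


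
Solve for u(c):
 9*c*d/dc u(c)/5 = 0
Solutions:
 u(c) = C1


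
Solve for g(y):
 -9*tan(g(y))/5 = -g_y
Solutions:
 g(y) = pi - asin(C1*exp(9*y/5))
 g(y) = asin(C1*exp(9*y/5))


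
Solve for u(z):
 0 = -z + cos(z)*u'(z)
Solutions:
 u(z) = C1 + Integral(z/cos(z), z)


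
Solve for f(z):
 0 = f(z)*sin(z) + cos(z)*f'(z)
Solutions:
 f(z) = C1*cos(z)


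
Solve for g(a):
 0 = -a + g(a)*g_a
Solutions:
 g(a) = -sqrt(C1 + a^2)
 g(a) = sqrt(C1 + a^2)


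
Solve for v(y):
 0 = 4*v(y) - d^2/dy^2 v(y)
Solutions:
 v(y) = C1*exp(-2*y) + C2*exp(2*y)


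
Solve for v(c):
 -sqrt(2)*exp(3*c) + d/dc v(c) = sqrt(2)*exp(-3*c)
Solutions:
 v(c) = C1 + 2*sqrt(2)*sinh(3*c)/3


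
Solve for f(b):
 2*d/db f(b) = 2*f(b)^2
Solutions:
 f(b) = -1/(C1 + b)


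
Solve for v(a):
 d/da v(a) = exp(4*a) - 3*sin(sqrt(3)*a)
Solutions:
 v(a) = C1 + exp(4*a)/4 + sqrt(3)*cos(sqrt(3)*a)


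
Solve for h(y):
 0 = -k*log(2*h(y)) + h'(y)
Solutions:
 Integral(1/(log(_y) + log(2)), (_y, h(y))) = C1 + k*y


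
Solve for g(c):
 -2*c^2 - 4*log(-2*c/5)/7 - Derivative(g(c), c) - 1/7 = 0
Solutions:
 g(c) = C1 - 2*c^3/3 - 4*c*log(-c)/7 + c*(-4*log(2) + 3 + 4*log(5))/7


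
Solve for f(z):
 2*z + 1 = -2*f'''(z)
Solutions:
 f(z) = C1 + C2*z + C3*z^2 - z^4/24 - z^3/12


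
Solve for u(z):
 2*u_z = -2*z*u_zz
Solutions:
 u(z) = C1 + C2*log(z)


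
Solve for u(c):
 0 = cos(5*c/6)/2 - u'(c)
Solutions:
 u(c) = C1 + 3*sin(5*c/6)/5


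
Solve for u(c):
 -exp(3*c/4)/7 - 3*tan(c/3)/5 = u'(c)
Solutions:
 u(c) = C1 - 4*exp(3*c/4)/21 + 9*log(cos(c/3))/5


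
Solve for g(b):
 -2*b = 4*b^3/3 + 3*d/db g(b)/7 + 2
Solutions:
 g(b) = C1 - 7*b^4/9 - 7*b^2/3 - 14*b/3


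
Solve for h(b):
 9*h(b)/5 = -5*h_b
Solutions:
 h(b) = C1*exp(-9*b/25)


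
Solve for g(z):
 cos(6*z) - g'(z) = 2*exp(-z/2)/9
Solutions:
 g(z) = C1 + sin(6*z)/6 + 4*exp(-z/2)/9


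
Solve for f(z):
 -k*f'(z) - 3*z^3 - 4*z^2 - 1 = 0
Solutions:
 f(z) = C1 - 3*z^4/(4*k) - 4*z^3/(3*k) - z/k


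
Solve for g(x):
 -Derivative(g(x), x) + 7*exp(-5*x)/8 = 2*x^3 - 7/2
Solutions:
 g(x) = C1 - x^4/2 + 7*x/2 - 7*exp(-5*x)/40


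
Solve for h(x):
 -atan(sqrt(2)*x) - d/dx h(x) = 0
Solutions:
 h(x) = C1 - x*atan(sqrt(2)*x) + sqrt(2)*log(2*x^2 + 1)/4


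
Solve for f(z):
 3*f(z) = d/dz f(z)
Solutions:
 f(z) = C1*exp(3*z)


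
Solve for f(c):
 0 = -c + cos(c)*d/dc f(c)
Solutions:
 f(c) = C1 + Integral(c/cos(c), c)


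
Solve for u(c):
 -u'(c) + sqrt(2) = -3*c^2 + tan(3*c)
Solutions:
 u(c) = C1 + c^3 + sqrt(2)*c + log(cos(3*c))/3


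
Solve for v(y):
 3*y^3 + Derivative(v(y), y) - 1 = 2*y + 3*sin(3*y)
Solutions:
 v(y) = C1 - 3*y^4/4 + y^2 + y - cos(3*y)


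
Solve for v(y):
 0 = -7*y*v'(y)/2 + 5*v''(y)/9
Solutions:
 v(y) = C1 + C2*erfi(3*sqrt(35)*y/10)


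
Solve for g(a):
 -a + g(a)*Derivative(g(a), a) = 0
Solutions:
 g(a) = -sqrt(C1 + a^2)
 g(a) = sqrt(C1 + a^2)


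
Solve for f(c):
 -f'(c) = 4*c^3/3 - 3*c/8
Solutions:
 f(c) = C1 - c^4/3 + 3*c^2/16


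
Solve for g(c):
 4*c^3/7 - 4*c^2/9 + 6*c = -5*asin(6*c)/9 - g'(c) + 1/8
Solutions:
 g(c) = C1 - c^4/7 + 4*c^3/27 - 3*c^2 - 5*c*asin(6*c)/9 + c/8 - 5*sqrt(1 - 36*c^2)/54


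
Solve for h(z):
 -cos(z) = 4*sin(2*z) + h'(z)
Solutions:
 h(z) = C1 - 4*sin(z)^2 - sin(z)


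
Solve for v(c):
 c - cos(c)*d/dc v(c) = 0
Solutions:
 v(c) = C1 + Integral(c/cos(c), c)


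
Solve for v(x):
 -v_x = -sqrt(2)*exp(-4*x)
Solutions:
 v(x) = C1 - sqrt(2)*exp(-4*x)/4


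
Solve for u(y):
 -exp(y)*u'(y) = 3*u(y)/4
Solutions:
 u(y) = C1*exp(3*exp(-y)/4)


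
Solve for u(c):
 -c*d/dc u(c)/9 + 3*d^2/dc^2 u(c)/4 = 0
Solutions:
 u(c) = C1 + C2*erfi(sqrt(6)*c/9)


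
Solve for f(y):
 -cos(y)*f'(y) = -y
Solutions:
 f(y) = C1 + Integral(y/cos(y), y)


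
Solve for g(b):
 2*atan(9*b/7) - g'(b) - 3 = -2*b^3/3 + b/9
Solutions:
 g(b) = C1 + b^4/6 - b^2/18 + 2*b*atan(9*b/7) - 3*b - 7*log(81*b^2 + 49)/9


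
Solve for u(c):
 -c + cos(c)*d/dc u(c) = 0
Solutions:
 u(c) = C1 + Integral(c/cos(c), c)


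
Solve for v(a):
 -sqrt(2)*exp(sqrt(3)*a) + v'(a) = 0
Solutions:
 v(a) = C1 + sqrt(6)*exp(sqrt(3)*a)/3


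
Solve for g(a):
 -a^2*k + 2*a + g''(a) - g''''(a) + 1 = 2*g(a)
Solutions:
 g(a) = -a^2*k/2 + a - k/2 + (C1*sin(2^(1/4)*a*sin(atan(sqrt(7))/2)) + C2*cos(2^(1/4)*a*sin(atan(sqrt(7))/2)))*exp(-2^(1/4)*a*cos(atan(sqrt(7))/2)) + (C3*sin(2^(1/4)*a*sin(atan(sqrt(7))/2)) + C4*cos(2^(1/4)*a*sin(atan(sqrt(7))/2)))*exp(2^(1/4)*a*cos(atan(sqrt(7))/2)) + 1/2


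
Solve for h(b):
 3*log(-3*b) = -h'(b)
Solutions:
 h(b) = C1 - 3*b*log(-b) + 3*b*(1 - log(3))


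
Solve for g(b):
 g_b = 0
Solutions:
 g(b) = C1


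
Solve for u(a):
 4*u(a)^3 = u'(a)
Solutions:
 u(a) = -sqrt(2)*sqrt(-1/(C1 + 4*a))/2
 u(a) = sqrt(2)*sqrt(-1/(C1 + 4*a))/2


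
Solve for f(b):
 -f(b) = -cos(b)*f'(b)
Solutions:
 f(b) = C1*sqrt(sin(b) + 1)/sqrt(sin(b) - 1)


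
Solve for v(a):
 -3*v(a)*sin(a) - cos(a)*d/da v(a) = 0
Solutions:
 v(a) = C1*cos(a)^3


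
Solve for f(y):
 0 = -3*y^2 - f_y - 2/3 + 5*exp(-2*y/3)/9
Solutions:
 f(y) = C1 - y^3 - 2*y/3 - 5*exp(-2*y/3)/6


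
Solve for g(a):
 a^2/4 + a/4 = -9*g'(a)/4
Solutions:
 g(a) = C1 - a^3/27 - a^2/18


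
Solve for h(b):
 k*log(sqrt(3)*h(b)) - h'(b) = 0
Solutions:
 Integral(1/(2*log(_y) + log(3)), (_y, h(b))) = C1 + b*k/2


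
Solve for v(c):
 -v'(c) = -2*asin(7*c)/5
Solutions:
 v(c) = C1 + 2*c*asin(7*c)/5 + 2*sqrt(1 - 49*c^2)/35


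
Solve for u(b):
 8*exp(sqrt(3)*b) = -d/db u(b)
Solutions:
 u(b) = C1 - 8*sqrt(3)*exp(sqrt(3)*b)/3


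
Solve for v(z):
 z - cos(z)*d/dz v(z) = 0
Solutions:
 v(z) = C1 + Integral(z/cos(z), z)


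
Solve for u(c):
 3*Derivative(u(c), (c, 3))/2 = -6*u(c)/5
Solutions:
 u(c) = C3*exp(-10^(2/3)*c/5) + (C1*sin(10^(2/3)*sqrt(3)*c/10) + C2*cos(10^(2/3)*sqrt(3)*c/10))*exp(10^(2/3)*c/10)


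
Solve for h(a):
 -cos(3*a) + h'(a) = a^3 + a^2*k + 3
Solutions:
 h(a) = C1 + a^4/4 + a^3*k/3 + 3*a + sin(3*a)/3


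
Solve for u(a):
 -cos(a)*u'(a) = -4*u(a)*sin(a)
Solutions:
 u(a) = C1/cos(a)^4


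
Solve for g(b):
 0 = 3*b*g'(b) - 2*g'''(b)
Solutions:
 g(b) = C1 + Integral(C2*airyai(2^(2/3)*3^(1/3)*b/2) + C3*airybi(2^(2/3)*3^(1/3)*b/2), b)


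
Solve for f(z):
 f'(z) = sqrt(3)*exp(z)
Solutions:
 f(z) = C1 + sqrt(3)*exp(z)


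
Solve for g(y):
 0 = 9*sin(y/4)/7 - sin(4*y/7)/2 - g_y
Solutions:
 g(y) = C1 - 36*cos(y/4)/7 + 7*cos(4*y/7)/8


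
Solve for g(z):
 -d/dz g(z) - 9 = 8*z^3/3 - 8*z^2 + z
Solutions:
 g(z) = C1 - 2*z^4/3 + 8*z^3/3 - z^2/2 - 9*z


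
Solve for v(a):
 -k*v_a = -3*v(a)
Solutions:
 v(a) = C1*exp(3*a/k)


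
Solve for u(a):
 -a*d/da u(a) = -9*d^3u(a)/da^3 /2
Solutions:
 u(a) = C1 + Integral(C2*airyai(6^(1/3)*a/3) + C3*airybi(6^(1/3)*a/3), a)


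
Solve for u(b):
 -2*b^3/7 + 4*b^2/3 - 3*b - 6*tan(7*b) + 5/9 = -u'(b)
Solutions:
 u(b) = C1 + b^4/14 - 4*b^3/9 + 3*b^2/2 - 5*b/9 - 6*log(cos(7*b))/7


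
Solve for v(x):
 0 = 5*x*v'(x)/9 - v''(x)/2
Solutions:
 v(x) = C1 + C2*erfi(sqrt(5)*x/3)


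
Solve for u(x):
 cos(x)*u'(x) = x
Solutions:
 u(x) = C1 + Integral(x/cos(x), x)


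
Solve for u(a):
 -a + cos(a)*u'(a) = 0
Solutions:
 u(a) = C1 + Integral(a/cos(a), a)


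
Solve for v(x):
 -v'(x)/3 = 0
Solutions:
 v(x) = C1


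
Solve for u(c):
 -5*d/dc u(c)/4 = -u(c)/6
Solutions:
 u(c) = C1*exp(2*c/15)


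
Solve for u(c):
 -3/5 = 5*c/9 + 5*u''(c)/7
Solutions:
 u(c) = C1 + C2*c - 7*c^3/54 - 21*c^2/50


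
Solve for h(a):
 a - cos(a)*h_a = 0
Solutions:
 h(a) = C1 + Integral(a/cos(a), a)


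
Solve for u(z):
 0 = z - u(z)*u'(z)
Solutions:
 u(z) = -sqrt(C1 + z^2)
 u(z) = sqrt(C1 + z^2)


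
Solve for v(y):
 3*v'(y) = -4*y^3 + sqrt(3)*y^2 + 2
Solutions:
 v(y) = C1 - y^4/3 + sqrt(3)*y^3/9 + 2*y/3


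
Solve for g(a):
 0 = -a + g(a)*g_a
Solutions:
 g(a) = -sqrt(C1 + a^2)
 g(a) = sqrt(C1 + a^2)


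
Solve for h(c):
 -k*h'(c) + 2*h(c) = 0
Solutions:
 h(c) = C1*exp(2*c/k)


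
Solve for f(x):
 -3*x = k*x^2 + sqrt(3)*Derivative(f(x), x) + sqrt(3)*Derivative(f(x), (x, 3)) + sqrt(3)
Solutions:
 f(x) = C1 + C2*sin(x) + C3*cos(x) - sqrt(3)*k*x^3/9 + 2*sqrt(3)*k*x/3 - sqrt(3)*x^2/2 - x


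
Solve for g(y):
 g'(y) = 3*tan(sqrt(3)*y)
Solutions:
 g(y) = C1 - sqrt(3)*log(cos(sqrt(3)*y))


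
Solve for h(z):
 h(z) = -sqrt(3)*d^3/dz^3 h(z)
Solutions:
 h(z) = C3*exp(-3^(5/6)*z/3) + (C1*sin(3^(1/3)*z/2) + C2*cos(3^(1/3)*z/2))*exp(3^(5/6)*z/6)


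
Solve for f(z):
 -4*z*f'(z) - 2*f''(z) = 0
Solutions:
 f(z) = C1 + C2*erf(z)


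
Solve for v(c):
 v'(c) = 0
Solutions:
 v(c) = C1


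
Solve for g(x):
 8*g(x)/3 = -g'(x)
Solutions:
 g(x) = C1*exp(-8*x/3)


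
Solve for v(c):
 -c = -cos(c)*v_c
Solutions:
 v(c) = C1 + Integral(c/cos(c), c)


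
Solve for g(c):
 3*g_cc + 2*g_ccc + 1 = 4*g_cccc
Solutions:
 g(c) = C1 + C2*c + C3*exp(c*(1 - sqrt(13))/4) + C4*exp(c*(1 + sqrt(13))/4) - c^2/6


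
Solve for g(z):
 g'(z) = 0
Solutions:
 g(z) = C1


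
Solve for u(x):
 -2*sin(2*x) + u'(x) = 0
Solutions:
 u(x) = C1 - cos(2*x)


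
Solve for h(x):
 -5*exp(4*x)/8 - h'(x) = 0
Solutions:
 h(x) = C1 - 5*exp(4*x)/32


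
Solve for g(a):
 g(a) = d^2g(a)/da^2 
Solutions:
 g(a) = C1*exp(-a) + C2*exp(a)


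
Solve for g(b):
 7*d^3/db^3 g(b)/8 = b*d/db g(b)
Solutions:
 g(b) = C1 + Integral(C2*airyai(2*7^(2/3)*b/7) + C3*airybi(2*7^(2/3)*b/7), b)


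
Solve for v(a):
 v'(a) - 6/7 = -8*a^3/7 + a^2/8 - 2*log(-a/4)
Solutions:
 v(a) = C1 - 2*a^4/7 + a^3/24 - 2*a*log(-a) + a*(4*log(2) + 20/7)


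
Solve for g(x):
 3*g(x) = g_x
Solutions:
 g(x) = C1*exp(3*x)


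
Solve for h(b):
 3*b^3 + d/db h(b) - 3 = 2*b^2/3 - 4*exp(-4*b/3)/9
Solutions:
 h(b) = C1 - 3*b^4/4 + 2*b^3/9 + 3*b + exp(-4*b/3)/3


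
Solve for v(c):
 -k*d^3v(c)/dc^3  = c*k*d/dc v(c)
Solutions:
 v(c) = C1 + Integral(C2*airyai(-c) + C3*airybi(-c), c)


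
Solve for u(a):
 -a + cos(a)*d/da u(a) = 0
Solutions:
 u(a) = C1 + Integral(a/cos(a), a)


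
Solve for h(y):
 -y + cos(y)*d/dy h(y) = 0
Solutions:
 h(y) = C1 + Integral(y/cos(y), y)


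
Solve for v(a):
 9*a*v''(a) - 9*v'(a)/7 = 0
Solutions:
 v(a) = C1 + C2*a^(8/7)


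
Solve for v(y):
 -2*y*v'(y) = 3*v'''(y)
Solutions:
 v(y) = C1 + Integral(C2*airyai(-2^(1/3)*3^(2/3)*y/3) + C3*airybi(-2^(1/3)*3^(2/3)*y/3), y)


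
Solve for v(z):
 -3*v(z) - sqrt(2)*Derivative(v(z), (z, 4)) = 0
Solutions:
 v(z) = (C1*sin(2^(3/8)*3^(1/4)*z/2) + C2*cos(2^(3/8)*3^(1/4)*z/2))*exp(-2^(3/8)*3^(1/4)*z/2) + (C3*sin(2^(3/8)*3^(1/4)*z/2) + C4*cos(2^(3/8)*3^(1/4)*z/2))*exp(2^(3/8)*3^(1/4)*z/2)


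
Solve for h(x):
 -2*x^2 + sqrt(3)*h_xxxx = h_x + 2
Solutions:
 h(x) = C1 + C4*exp(3^(5/6)*x/3) - 2*x^3/3 - 2*x + (C2*sin(3^(1/3)*x/2) + C3*cos(3^(1/3)*x/2))*exp(-3^(5/6)*x/6)


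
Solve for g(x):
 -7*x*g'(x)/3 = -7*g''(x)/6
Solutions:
 g(x) = C1 + C2*erfi(x)


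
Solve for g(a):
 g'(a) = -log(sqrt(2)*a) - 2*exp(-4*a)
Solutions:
 g(a) = C1 - a*log(a) + a*(1 - log(2)/2) + exp(-4*a)/2


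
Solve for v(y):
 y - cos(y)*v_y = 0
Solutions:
 v(y) = C1 + Integral(y/cos(y), y)


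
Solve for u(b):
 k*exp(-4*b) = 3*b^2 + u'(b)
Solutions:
 u(b) = C1 - b^3 - k*exp(-4*b)/4


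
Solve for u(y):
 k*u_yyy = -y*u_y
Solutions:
 u(y) = C1 + Integral(C2*airyai(y*(-1/k)^(1/3)) + C3*airybi(y*(-1/k)^(1/3)), y)


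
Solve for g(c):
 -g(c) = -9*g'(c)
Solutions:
 g(c) = C1*exp(c/9)


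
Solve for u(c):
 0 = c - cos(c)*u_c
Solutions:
 u(c) = C1 + Integral(c/cos(c), c)


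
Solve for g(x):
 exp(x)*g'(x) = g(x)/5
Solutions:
 g(x) = C1*exp(-exp(-x)/5)


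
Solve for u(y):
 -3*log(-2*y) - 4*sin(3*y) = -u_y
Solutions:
 u(y) = C1 + 3*y*log(-y) - 3*y + 3*y*log(2) - 4*cos(3*y)/3


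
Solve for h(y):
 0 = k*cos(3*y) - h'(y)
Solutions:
 h(y) = C1 + k*sin(3*y)/3


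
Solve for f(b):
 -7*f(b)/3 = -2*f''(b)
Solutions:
 f(b) = C1*exp(-sqrt(42)*b/6) + C2*exp(sqrt(42)*b/6)


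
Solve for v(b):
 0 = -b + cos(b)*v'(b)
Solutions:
 v(b) = C1 + Integral(b/cos(b), b)


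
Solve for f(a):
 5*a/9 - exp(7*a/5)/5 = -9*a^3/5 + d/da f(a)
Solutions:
 f(a) = C1 + 9*a^4/20 + 5*a^2/18 - exp(7*a/5)/7
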